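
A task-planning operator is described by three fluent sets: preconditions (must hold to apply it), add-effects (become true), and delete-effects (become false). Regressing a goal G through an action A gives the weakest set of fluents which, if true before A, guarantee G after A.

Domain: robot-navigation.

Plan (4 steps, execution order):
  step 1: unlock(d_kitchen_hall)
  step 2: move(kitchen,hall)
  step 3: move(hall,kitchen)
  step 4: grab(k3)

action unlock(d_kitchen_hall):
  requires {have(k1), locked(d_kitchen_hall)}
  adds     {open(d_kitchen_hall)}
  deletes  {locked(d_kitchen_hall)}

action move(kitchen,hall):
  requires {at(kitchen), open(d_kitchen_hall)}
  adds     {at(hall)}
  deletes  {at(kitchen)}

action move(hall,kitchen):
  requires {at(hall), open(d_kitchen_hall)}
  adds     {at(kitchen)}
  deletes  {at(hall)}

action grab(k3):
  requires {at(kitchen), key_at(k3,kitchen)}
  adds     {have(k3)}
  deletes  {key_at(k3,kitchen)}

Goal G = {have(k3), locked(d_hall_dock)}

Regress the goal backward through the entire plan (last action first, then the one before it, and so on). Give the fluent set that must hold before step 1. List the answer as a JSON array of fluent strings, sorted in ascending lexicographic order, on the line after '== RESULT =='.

Work backward from the goal:
  through step 4 (grab(k3)): drop {have(k3)}, keep {locked(d_hall_dock)}, require {at(kitchen), key_at(k3,kitchen)}
    → {at(kitchen), key_at(k3,kitchen), locked(d_hall_dock)}
  through step 3 (move(hall,kitchen)): drop {at(kitchen)}, keep {key_at(k3,kitchen), locked(d_hall_dock)}, require {at(hall), open(d_kitchen_hall)}
    → {at(hall), key_at(k3,kitchen), locked(d_hall_dock), open(d_kitchen_hall)}
  through step 2 (move(kitchen,hall)): drop {at(hall)}, keep {key_at(k3,kitchen), locked(d_hall_dock), open(d_kitchen_hall)}, require {at(kitchen), open(d_kitchen_hall)}
    → {at(kitchen), key_at(k3,kitchen), locked(d_hall_dock), open(d_kitchen_hall)}
  through step 1 (unlock(d_kitchen_hall)): drop {open(d_kitchen_hall)}, keep {at(kitchen), key_at(k3,kitchen), locked(d_hall_dock)}, require {have(k1), locked(d_kitchen_hall)}
    → {at(kitchen), have(k1), key_at(k3,kitchen), locked(d_hall_dock), locked(d_kitchen_hall)}

== RESULT ==
["at(kitchen)", "have(k1)", "key_at(k3,kitchen)", "locked(d_hall_dock)", "locked(d_kitchen_hall)"]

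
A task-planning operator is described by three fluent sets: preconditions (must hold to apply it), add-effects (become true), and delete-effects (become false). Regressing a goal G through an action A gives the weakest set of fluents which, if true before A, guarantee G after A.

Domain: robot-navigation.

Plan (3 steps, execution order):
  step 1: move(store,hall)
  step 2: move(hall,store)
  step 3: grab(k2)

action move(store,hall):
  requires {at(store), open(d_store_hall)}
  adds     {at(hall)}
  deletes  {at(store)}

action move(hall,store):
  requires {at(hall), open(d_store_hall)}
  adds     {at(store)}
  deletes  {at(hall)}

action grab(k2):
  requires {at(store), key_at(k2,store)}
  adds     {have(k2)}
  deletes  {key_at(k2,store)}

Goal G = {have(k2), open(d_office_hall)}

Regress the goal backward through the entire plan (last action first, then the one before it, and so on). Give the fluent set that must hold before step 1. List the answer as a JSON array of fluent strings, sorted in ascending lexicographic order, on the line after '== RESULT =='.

Regress step by step:
  through step 3 (grab(k2)): drop {have(k2)}, keep {open(d_office_hall)}, require {at(store), key_at(k2,store)}
    → {at(store), key_at(k2,store), open(d_office_hall)}
  through step 2 (move(hall,store)): drop {at(store)}, keep {key_at(k2,store), open(d_office_hall)}, require {at(hall), open(d_store_hall)}
    → {at(hall), key_at(k2,store), open(d_office_hall), open(d_store_hall)}
  through step 1 (move(store,hall)): drop {at(hall)}, keep {key_at(k2,store), open(d_office_hall), open(d_store_hall)}, require {at(store), open(d_store_hall)}
    → {at(store), key_at(k2,store), open(d_office_hall), open(d_store_hall)}

== RESULT ==
["at(store)", "key_at(k2,store)", "open(d_office_hall)", "open(d_store_hall)"]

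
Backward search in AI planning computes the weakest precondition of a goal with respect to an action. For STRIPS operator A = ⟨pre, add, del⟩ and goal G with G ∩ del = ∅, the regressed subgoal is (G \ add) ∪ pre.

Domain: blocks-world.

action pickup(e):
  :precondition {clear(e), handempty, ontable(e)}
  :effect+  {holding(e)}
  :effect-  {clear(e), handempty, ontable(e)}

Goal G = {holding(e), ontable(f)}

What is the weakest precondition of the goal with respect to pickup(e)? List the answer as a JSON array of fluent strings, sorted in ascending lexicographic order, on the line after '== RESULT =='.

Regress:
  G ∩ del = {}  (empty — regression defined)
  G \ add = {holding(e), ontable(f)} \ {holding(e)} = {ontable(f)}
  ∪ pre   = {ontable(f)} ∪ {clear(e), handempty, ontable(e)}
          = {clear(e), handempty, ontable(e), ontable(f)}

== RESULT ==
["clear(e)", "handempty", "ontable(e)", "ontable(f)"]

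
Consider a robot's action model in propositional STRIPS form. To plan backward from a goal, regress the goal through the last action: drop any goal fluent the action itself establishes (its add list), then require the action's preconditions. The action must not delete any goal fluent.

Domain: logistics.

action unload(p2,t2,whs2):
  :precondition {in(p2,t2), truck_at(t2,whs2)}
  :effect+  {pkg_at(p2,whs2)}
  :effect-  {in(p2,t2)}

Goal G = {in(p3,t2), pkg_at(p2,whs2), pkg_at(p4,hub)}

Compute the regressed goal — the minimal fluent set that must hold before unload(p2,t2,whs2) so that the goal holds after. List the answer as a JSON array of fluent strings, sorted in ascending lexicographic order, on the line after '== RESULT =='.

Compute (G \ add) ∪ pre:
  G ∩ del = {}  (empty — regression defined)
  G \ add = {in(p3,t2), pkg_at(p2,whs2), pkg_at(p4,hub)} \ {pkg_at(p2,whs2)} = {in(p3,t2), pkg_at(p4,hub)}
  ∪ pre   = {in(p3,t2), pkg_at(p4,hub)} ∪ {in(p2,t2), truck_at(t2,whs2)}
          = {in(p2,t2), in(p3,t2), pkg_at(p4,hub), truck_at(t2,whs2)}

== RESULT ==
["in(p2,t2)", "in(p3,t2)", "pkg_at(p4,hub)", "truck_at(t2,whs2)"]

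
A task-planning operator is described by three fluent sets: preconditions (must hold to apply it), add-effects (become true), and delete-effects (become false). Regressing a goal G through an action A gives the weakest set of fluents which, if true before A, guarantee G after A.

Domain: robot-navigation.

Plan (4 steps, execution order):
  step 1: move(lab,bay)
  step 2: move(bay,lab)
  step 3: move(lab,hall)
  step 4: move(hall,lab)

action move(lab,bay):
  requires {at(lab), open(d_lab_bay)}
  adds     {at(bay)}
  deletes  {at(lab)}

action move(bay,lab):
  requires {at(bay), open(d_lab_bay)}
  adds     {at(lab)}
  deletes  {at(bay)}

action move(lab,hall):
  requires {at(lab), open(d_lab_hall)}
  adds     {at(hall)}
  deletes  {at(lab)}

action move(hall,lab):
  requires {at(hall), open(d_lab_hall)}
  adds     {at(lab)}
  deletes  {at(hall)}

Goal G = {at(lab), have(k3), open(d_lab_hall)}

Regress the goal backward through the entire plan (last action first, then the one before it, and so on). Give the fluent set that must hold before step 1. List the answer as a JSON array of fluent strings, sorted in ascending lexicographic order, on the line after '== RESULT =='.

Regress step by step:
  through step 4 (move(hall,lab)): drop {at(lab)}, keep {have(k3), open(d_lab_hall)}, require {at(hall), open(d_lab_hall)}
    → {at(hall), have(k3), open(d_lab_hall)}
  through step 3 (move(lab,hall)): drop {at(hall)}, keep {have(k3), open(d_lab_hall)}, require {at(lab), open(d_lab_hall)}
    → {at(lab), have(k3), open(d_lab_hall)}
  through step 2 (move(bay,lab)): drop {at(lab)}, keep {have(k3), open(d_lab_hall)}, require {at(bay), open(d_lab_bay)}
    → {at(bay), have(k3), open(d_lab_bay), open(d_lab_hall)}
  through step 1 (move(lab,bay)): drop {at(bay)}, keep {have(k3), open(d_lab_bay), open(d_lab_hall)}, require {at(lab), open(d_lab_bay)}
    → {at(lab), have(k3), open(d_lab_bay), open(d_lab_hall)}

== RESULT ==
["at(lab)", "have(k3)", "open(d_lab_bay)", "open(d_lab_hall)"]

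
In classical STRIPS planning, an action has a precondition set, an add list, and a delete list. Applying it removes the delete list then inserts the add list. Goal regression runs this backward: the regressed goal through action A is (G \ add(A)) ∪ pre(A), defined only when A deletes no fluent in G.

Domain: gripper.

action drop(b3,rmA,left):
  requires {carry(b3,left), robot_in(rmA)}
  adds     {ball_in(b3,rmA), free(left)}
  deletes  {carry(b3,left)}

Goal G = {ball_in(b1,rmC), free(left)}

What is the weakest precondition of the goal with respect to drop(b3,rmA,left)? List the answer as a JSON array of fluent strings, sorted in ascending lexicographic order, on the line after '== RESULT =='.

Regress:
  G ∩ del = {}  (empty — regression defined)
  G \ add = {ball_in(b1,rmC), free(left)} \ {ball_in(b3,rmA), free(left)} = {ball_in(b1,rmC)}
  ∪ pre   = {ball_in(b1,rmC)} ∪ {carry(b3,left), robot_in(rmA)}
          = {ball_in(b1,rmC), carry(b3,left), robot_in(rmA)}

== RESULT ==
["ball_in(b1,rmC)", "carry(b3,left)", "robot_in(rmA)"]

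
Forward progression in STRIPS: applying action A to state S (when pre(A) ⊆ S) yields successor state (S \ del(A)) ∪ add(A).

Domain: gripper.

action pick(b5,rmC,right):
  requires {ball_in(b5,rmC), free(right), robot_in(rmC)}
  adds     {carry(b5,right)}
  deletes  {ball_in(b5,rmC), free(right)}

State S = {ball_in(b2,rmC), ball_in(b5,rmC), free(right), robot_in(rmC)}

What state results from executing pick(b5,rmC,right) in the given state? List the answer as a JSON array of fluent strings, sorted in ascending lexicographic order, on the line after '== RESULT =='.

Progress:
  pre ⊆ S: {ball_in(b5,rmC), free(right), robot_in(rmC)} ⊆ S  — applicable
  S \ del = {ball_in(b2,rmC), robot_in(rmC)}
  ∪ add   = {ball_in(b2,rmC), carry(b5,right), robot_in(rmC)}

== RESULT ==
["ball_in(b2,rmC)", "carry(b5,right)", "robot_in(rmC)"]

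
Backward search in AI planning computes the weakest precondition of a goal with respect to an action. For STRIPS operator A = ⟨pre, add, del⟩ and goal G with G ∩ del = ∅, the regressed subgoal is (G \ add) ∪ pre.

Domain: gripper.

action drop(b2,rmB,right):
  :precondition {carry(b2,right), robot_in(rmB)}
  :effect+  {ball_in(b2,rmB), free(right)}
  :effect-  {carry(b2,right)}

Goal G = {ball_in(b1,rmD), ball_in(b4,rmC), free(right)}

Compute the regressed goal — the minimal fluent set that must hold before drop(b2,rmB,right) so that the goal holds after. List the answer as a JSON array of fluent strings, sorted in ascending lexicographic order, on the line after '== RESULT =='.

Compute (G \ add) ∪ pre:
  G ∩ del = {}  (empty — regression defined)
  G \ add = {ball_in(b1,rmD), ball_in(b4,rmC), free(right)} \ {ball_in(b2,rmB), free(right)} = {ball_in(b1,rmD), ball_in(b4,rmC)}
  ∪ pre   = {ball_in(b1,rmD), ball_in(b4,rmC)} ∪ {carry(b2,right), robot_in(rmB)}
          = {ball_in(b1,rmD), ball_in(b4,rmC), carry(b2,right), robot_in(rmB)}

== RESULT ==
["ball_in(b1,rmD)", "ball_in(b4,rmC)", "carry(b2,right)", "robot_in(rmB)"]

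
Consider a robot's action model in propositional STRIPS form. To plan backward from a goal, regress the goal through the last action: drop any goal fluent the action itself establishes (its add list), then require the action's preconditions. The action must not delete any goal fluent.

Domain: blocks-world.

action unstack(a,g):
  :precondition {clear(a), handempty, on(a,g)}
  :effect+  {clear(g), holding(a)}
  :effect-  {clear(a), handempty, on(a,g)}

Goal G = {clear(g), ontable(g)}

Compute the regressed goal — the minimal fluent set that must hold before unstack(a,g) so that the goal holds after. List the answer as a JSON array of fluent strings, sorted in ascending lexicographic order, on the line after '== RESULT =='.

Regress:
  G ∩ del = {}  (empty — regression defined)
  G \ add = {clear(g), ontable(g)} \ {clear(g), holding(a)} = {ontable(g)}
  ∪ pre   = {ontable(g)} ∪ {clear(a), handempty, on(a,g)}
          = {clear(a), handempty, on(a,g), ontable(g)}

== RESULT ==
["clear(a)", "handempty", "on(a,g)", "ontable(g)"]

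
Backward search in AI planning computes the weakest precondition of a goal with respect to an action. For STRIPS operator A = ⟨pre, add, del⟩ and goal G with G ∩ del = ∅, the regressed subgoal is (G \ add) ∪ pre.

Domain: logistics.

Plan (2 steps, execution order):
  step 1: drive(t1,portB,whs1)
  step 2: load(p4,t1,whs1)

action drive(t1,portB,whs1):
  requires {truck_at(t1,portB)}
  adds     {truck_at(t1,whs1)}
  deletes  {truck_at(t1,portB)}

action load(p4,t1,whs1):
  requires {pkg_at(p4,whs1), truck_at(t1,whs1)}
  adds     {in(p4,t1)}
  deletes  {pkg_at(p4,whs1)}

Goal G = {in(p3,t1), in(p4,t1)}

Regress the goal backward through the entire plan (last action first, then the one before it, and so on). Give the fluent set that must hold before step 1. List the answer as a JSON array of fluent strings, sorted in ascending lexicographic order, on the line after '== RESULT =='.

Work backward from the goal:
  through step 2 (load(p4,t1,whs1)): drop {in(p4,t1)}, keep {in(p3,t1)}, require {pkg_at(p4,whs1), truck_at(t1,whs1)}
    → {in(p3,t1), pkg_at(p4,whs1), truck_at(t1,whs1)}
  through step 1 (drive(t1,portB,whs1)): drop {truck_at(t1,whs1)}, keep {in(p3,t1), pkg_at(p4,whs1)}, require {truck_at(t1,portB)}
    → {in(p3,t1), pkg_at(p4,whs1), truck_at(t1,portB)}

== RESULT ==
["in(p3,t1)", "pkg_at(p4,whs1)", "truck_at(t1,portB)"]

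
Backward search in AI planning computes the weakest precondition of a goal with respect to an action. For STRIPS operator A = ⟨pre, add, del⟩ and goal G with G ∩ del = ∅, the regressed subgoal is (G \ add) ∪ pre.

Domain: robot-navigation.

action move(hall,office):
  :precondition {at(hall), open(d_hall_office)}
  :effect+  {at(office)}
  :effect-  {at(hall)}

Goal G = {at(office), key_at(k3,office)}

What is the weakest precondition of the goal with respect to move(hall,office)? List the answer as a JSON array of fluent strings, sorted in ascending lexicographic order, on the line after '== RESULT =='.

Regress:
  G ∩ del = {}  (empty — regression defined)
  G \ add = {at(office), key_at(k3,office)} \ {at(office)} = {key_at(k3,office)}
  ∪ pre   = {key_at(k3,office)} ∪ {at(hall), open(d_hall_office)}
          = {at(hall), key_at(k3,office), open(d_hall_office)}

== RESULT ==
["at(hall)", "key_at(k3,office)", "open(d_hall_office)"]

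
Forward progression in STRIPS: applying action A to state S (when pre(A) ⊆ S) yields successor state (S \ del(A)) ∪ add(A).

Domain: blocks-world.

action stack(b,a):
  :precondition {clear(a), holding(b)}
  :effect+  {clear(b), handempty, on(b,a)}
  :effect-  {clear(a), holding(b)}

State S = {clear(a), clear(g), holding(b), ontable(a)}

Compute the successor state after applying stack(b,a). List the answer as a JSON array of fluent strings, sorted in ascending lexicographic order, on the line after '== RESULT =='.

Progress:
  pre ⊆ S: {clear(a), holding(b)} ⊆ S  — applicable
  S \ del = {clear(g), ontable(a)}
  ∪ add   = {clear(b), clear(g), handempty, on(b,a), ontable(a)}

== RESULT ==
["clear(b)", "clear(g)", "handempty", "on(b,a)", "ontable(a)"]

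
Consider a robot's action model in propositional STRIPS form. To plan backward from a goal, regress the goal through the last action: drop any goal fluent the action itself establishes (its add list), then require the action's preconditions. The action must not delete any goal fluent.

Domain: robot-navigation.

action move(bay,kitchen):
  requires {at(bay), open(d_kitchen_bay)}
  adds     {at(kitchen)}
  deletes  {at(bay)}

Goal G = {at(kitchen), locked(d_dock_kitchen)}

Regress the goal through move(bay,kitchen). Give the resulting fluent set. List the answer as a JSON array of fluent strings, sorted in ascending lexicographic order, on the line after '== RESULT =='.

Regress:
  G ∩ del = {}  (empty — regression defined)
  G \ add = {at(kitchen), locked(d_dock_kitchen)} \ {at(kitchen)} = {locked(d_dock_kitchen)}
  ∪ pre   = {locked(d_dock_kitchen)} ∪ {at(bay), open(d_kitchen_bay)}
          = {at(bay), locked(d_dock_kitchen), open(d_kitchen_bay)}

== RESULT ==
["at(bay)", "locked(d_dock_kitchen)", "open(d_kitchen_bay)"]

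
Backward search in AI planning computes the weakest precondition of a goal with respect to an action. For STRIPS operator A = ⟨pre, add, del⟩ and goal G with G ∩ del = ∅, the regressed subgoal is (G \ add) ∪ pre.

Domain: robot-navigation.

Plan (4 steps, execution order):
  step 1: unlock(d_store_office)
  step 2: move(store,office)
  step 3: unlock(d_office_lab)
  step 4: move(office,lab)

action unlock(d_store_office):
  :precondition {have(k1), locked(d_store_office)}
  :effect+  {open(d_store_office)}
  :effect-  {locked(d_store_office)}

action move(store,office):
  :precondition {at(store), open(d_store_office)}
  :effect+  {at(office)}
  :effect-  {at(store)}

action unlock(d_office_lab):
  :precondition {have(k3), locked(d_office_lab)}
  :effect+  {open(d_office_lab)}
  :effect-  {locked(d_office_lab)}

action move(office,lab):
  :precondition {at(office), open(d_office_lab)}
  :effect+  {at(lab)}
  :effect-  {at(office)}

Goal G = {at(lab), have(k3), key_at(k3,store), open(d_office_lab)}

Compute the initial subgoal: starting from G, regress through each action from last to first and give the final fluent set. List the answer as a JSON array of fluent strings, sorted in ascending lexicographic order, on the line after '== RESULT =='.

Regress step by step:
  through step 4 (move(office,lab)): drop {at(lab)}, keep {have(k3), key_at(k3,store), open(d_office_lab)}, require {at(office), open(d_office_lab)}
    → {at(office), have(k3), key_at(k3,store), open(d_office_lab)}
  through step 3 (unlock(d_office_lab)): drop {open(d_office_lab)}, keep {at(office), have(k3), key_at(k3,store)}, require {have(k3), locked(d_office_lab)}
    → {at(office), have(k3), key_at(k3,store), locked(d_office_lab)}
  through step 2 (move(store,office)): drop {at(office)}, keep {have(k3), key_at(k3,store), locked(d_office_lab)}, require {at(store), open(d_store_office)}
    → {at(store), have(k3), key_at(k3,store), locked(d_office_lab), open(d_store_office)}
  through step 1 (unlock(d_store_office)): drop {open(d_store_office)}, keep {at(store), have(k3), key_at(k3,store), locked(d_office_lab)}, require {have(k1), locked(d_store_office)}
    → {at(store), have(k1), have(k3), key_at(k3,store), locked(d_office_lab), locked(d_store_office)}

== RESULT ==
["at(store)", "have(k1)", "have(k3)", "key_at(k3,store)", "locked(d_office_lab)", "locked(d_store_office)"]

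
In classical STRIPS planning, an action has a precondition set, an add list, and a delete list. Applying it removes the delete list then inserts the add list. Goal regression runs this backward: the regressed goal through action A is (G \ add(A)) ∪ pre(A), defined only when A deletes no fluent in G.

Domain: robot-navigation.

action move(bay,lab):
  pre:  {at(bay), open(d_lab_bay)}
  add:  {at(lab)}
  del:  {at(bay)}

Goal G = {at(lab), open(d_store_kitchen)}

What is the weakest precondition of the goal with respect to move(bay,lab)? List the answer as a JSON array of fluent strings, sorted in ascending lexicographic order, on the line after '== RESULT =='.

Regress:
  G ∩ del = {}  (empty — regression defined)
  G \ add = {at(lab), open(d_store_kitchen)} \ {at(lab)} = {open(d_store_kitchen)}
  ∪ pre   = {open(d_store_kitchen)} ∪ {at(bay), open(d_lab_bay)}
          = {at(bay), open(d_lab_bay), open(d_store_kitchen)}

== RESULT ==
["at(bay)", "open(d_lab_bay)", "open(d_store_kitchen)"]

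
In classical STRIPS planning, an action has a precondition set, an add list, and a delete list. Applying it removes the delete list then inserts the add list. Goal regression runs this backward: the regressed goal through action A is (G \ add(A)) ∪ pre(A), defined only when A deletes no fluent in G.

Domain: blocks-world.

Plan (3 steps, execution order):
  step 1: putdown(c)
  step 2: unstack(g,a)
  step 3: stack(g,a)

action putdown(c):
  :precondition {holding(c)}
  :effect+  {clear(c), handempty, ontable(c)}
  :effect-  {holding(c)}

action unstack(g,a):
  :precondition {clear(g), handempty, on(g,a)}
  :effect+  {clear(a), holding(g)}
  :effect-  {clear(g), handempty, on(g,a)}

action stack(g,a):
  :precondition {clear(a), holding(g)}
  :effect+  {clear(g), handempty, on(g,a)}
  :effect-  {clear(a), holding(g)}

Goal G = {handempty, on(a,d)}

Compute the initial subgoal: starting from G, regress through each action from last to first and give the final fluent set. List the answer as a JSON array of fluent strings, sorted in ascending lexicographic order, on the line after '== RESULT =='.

Work backward from the goal:
  through step 3 (stack(g,a)): drop {handempty}, keep {on(a,d)}, require {clear(a), holding(g)}
    → {clear(a), holding(g), on(a,d)}
  through step 2 (unstack(g,a)): drop {clear(a), holding(g)}, keep {on(a,d)}, require {clear(g), handempty, on(g,a)}
    → {clear(g), handempty, on(a,d), on(g,a)}
  through step 1 (putdown(c)): drop {handempty}, keep {clear(g), on(a,d), on(g,a)}, require {holding(c)}
    → {clear(g), holding(c), on(a,d), on(g,a)}

== RESULT ==
["clear(g)", "holding(c)", "on(a,d)", "on(g,a)"]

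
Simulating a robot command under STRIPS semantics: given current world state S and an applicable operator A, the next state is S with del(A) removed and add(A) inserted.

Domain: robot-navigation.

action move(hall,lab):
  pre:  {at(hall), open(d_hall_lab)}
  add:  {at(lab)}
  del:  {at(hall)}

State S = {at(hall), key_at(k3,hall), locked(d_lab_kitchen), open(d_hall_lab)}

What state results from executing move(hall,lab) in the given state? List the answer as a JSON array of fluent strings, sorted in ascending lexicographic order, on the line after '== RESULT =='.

Compute (S \ del) ∪ add:
  pre ⊆ S: {at(hall), open(d_hall_lab)} ⊆ S  — applicable
  S \ del = {key_at(k3,hall), locked(d_lab_kitchen), open(d_hall_lab)}
  ∪ add   = {at(lab), key_at(k3,hall), locked(d_lab_kitchen), open(d_hall_lab)}

== RESULT ==
["at(lab)", "key_at(k3,hall)", "locked(d_lab_kitchen)", "open(d_hall_lab)"]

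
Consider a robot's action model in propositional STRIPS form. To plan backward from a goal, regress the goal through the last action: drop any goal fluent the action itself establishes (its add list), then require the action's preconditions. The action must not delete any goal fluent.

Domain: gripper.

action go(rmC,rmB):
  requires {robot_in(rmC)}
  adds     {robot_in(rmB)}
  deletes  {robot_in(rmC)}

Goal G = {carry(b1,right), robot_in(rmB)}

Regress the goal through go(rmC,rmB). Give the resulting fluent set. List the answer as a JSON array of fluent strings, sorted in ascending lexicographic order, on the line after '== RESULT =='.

Regress:
  G ∩ del = {}  (empty — regression defined)
  G \ add = {carry(b1,right), robot_in(rmB)} \ {robot_in(rmB)} = {carry(b1,right)}
  ∪ pre   = {carry(b1,right)} ∪ {robot_in(rmC)}
          = {carry(b1,right), robot_in(rmC)}

== RESULT ==
["carry(b1,right)", "robot_in(rmC)"]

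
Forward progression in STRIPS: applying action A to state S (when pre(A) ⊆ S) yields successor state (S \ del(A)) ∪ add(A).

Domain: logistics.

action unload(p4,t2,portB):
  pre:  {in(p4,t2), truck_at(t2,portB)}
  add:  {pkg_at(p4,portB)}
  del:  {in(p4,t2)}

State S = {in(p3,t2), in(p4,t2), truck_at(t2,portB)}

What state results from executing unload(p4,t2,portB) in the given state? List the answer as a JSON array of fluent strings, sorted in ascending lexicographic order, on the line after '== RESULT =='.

Compute (S \ del) ∪ add:
  pre ⊆ S: {in(p4,t2), truck_at(t2,portB)} ⊆ S  — applicable
  S \ del = {in(p3,t2), truck_at(t2,portB)}
  ∪ add   = {in(p3,t2), pkg_at(p4,portB), truck_at(t2,portB)}

== RESULT ==
["in(p3,t2)", "pkg_at(p4,portB)", "truck_at(t2,portB)"]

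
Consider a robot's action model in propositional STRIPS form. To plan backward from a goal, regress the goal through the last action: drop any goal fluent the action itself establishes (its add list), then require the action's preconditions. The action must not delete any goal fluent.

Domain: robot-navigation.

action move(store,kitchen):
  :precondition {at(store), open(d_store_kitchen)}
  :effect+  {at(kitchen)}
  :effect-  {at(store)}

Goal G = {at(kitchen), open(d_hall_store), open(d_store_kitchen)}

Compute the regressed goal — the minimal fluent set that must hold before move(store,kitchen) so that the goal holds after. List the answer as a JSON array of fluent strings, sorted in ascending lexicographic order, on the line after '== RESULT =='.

Regress:
  G ∩ del = {}  (empty — regression defined)
  G \ add = {at(kitchen), open(d_hall_store), open(d_store_kitchen)} \ {at(kitchen)} = {open(d_hall_store), open(d_store_kitchen)}
  ∪ pre   = {open(d_hall_store), open(d_store_kitchen)} ∪ {at(store), open(d_store_kitchen)}
          = {at(store), open(d_hall_store), open(d_store_kitchen)}

== RESULT ==
["at(store)", "open(d_hall_store)", "open(d_store_kitchen)"]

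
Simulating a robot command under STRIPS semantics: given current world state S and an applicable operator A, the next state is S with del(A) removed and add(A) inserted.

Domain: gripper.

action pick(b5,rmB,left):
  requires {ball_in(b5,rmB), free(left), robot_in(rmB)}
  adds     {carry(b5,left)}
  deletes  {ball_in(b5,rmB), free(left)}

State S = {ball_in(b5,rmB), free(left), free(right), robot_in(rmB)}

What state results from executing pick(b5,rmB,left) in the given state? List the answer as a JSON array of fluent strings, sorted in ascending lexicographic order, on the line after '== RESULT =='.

Compute (S \ del) ∪ add:
  pre ⊆ S: {ball_in(b5,rmB), free(left), robot_in(rmB)} ⊆ S  — applicable
  S \ del = {free(right), robot_in(rmB)}
  ∪ add   = {carry(b5,left), free(right), robot_in(rmB)}

== RESULT ==
["carry(b5,left)", "free(right)", "robot_in(rmB)"]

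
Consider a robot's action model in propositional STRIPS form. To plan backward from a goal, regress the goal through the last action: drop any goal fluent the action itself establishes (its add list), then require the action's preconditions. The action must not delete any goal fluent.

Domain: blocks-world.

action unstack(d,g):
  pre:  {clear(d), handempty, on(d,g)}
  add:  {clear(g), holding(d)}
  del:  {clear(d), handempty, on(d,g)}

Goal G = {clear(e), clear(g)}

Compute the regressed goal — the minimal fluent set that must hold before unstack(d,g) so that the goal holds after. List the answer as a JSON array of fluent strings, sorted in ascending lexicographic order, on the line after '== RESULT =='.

Regress:
  G ∩ del = {}  (empty — regression defined)
  G \ add = {clear(e), clear(g)} \ {clear(g), holding(d)} = {clear(e)}
  ∪ pre   = {clear(e)} ∪ {clear(d), handempty, on(d,g)}
          = {clear(d), clear(e), handempty, on(d,g)}

== RESULT ==
["clear(d)", "clear(e)", "handempty", "on(d,g)"]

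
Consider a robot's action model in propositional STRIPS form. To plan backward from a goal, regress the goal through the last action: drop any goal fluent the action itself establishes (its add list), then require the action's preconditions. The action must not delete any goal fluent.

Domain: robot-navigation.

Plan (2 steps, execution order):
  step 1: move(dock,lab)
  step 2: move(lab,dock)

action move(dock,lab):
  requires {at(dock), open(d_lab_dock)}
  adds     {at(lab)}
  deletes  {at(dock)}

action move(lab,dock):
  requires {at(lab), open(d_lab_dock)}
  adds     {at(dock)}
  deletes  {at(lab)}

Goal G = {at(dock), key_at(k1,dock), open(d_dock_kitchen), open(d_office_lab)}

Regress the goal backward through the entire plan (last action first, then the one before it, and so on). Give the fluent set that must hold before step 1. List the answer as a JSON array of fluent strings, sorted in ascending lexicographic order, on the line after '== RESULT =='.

Regress step by step:
  through step 2 (move(lab,dock)): drop {at(dock)}, keep {key_at(k1,dock), open(d_dock_kitchen), open(d_office_lab)}, require {at(lab), open(d_lab_dock)}
    → {at(lab), key_at(k1,dock), open(d_dock_kitchen), open(d_lab_dock), open(d_office_lab)}
  through step 1 (move(dock,lab)): drop {at(lab)}, keep {key_at(k1,dock), open(d_dock_kitchen), open(d_lab_dock), open(d_office_lab)}, require {at(dock), open(d_lab_dock)}
    → {at(dock), key_at(k1,dock), open(d_dock_kitchen), open(d_lab_dock), open(d_office_lab)}

== RESULT ==
["at(dock)", "key_at(k1,dock)", "open(d_dock_kitchen)", "open(d_lab_dock)", "open(d_office_lab)"]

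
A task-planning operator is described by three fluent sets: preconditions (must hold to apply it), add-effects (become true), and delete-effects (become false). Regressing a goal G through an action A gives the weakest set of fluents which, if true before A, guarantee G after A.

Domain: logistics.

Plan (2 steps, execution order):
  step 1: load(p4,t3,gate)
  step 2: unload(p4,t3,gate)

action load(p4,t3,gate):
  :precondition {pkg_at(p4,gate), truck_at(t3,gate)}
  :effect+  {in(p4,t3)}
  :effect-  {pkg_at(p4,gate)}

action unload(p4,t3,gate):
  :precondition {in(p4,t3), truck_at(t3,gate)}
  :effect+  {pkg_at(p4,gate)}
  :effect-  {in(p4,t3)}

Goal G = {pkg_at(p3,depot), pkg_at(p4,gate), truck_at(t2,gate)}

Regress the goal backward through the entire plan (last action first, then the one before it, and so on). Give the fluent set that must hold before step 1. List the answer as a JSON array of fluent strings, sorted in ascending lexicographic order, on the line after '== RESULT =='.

Work backward from the goal:
  through step 2 (unload(p4,t3,gate)): drop {pkg_at(p4,gate)}, keep {pkg_at(p3,depot), truck_at(t2,gate)}, require {in(p4,t3), truck_at(t3,gate)}
    → {in(p4,t3), pkg_at(p3,depot), truck_at(t2,gate), truck_at(t3,gate)}
  through step 1 (load(p4,t3,gate)): drop {in(p4,t3)}, keep {pkg_at(p3,depot), truck_at(t2,gate), truck_at(t3,gate)}, require {pkg_at(p4,gate), truck_at(t3,gate)}
    → {pkg_at(p3,depot), pkg_at(p4,gate), truck_at(t2,gate), truck_at(t3,gate)}

== RESULT ==
["pkg_at(p3,depot)", "pkg_at(p4,gate)", "truck_at(t2,gate)", "truck_at(t3,gate)"]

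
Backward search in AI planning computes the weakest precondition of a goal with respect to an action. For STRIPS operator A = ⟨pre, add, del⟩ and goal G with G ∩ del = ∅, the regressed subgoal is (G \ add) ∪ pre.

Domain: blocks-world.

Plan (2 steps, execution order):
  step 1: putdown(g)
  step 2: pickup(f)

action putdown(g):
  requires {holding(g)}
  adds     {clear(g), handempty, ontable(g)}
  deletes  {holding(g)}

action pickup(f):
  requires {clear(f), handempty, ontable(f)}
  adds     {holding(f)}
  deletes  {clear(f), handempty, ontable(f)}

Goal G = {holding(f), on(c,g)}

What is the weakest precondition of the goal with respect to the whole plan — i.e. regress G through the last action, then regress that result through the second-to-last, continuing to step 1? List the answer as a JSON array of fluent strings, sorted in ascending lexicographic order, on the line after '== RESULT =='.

Regress step by step:
  through step 2 (pickup(f)): drop {holding(f)}, keep {on(c,g)}, require {clear(f), handempty, ontable(f)}
    → {clear(f), handempty, on(c,g), ontable(f)}
  through step 1 (putdown(g)): drop {handempty}, keep {clear(f), on(c,g), ontable(f)}, require {holding(g)}
    → {clear(f), holding(g), on(c,g), ontable(f)}

== RESULT ==
["clear(f)", "holding(g)", "on(c,g)", "ontable(f)"]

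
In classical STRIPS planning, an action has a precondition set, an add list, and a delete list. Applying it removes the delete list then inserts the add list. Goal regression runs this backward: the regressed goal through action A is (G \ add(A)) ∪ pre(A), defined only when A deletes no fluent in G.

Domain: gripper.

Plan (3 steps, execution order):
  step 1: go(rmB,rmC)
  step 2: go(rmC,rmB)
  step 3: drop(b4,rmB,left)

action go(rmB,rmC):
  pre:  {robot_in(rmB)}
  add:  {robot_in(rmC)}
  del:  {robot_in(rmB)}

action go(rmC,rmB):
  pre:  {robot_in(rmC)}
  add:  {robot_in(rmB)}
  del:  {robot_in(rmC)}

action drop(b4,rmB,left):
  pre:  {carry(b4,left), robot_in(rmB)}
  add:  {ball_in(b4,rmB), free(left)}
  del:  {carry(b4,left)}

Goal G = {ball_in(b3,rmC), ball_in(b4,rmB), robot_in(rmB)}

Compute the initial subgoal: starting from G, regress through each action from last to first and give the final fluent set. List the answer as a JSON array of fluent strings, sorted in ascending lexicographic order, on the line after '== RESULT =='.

Work backward from the goal:
  through step 3 (drop(b4,rmB,left)): drop {ball_in(b4,rmB)}, keep {ball_in(b3,rmC), robot_in(rmB)}, require {carry(b4,left), robot_in(rmB)}
    → {ball_in(b3,rmC), carry(b4,left), robot_in(rmB)}
  through step 2 (go(rmC,rmB)): drop {robot_in(rmB)}, keep {ball_in(b3,rmC), carry(b4,left)}, require {robot_in(rmC)}
    → {ball_in(b3,rmC), carry(b4,left), robot_in(rmC)}
  through step 1 (go(rmB,rmC)): drop {robot_in(rmC)}, keep {ball_in(b3,rmC), carry(b4,left)}, require {robot_in(rmB)}
    → {ball_in(b3,rmC), carry(b4,left), robot_in(rmB)}

== RESULT ==
["ball_in(b3,rmC)", "carry(b4,left)", "robot_in(rmB)"]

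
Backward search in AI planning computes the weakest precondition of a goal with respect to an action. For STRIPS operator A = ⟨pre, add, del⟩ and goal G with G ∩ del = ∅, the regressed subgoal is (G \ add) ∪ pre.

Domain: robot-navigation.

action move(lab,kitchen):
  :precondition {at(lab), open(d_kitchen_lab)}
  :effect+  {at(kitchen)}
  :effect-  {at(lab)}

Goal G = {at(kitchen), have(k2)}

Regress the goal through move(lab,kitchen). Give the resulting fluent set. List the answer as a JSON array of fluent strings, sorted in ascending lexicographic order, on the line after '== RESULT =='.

Compute (G \ add) ∪ pre:
  G ∩ del = {}  (empty — regression defined)
  G \ add = {at(kitchen), have(k2)} \ {at(kitchen)} = {have(k2)}
  ∪ pre   = {have(k2)} ∪ {at(lab), open(d_kitchen_lab)}
          = {at(lab), have(k2), open(d_kitchen_lab)}

== RESULT ==
["at(lab)", "have(k2)", "open(d_kitchen_lab)"]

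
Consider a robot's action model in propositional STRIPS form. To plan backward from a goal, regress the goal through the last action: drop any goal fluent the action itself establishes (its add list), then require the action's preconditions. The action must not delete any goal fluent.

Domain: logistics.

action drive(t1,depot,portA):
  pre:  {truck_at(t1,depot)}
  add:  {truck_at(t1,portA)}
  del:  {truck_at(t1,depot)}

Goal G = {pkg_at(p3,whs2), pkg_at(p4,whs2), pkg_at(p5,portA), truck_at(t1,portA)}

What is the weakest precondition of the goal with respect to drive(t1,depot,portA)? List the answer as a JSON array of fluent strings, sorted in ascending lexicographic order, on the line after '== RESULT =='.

Regress:
  G ∩ del = {}  (empty — regression defined)
  G \ add = {pkg_at(p3,whs2), pkg_at(p4,whs2), pkg_at(p5,portA), truck_at(t1,portA)} \ {truck_at(t1,portA)} = {pkg_at(p3,whs2), pkg_at(p4,whs2), pkg_at(p5,portA)}
  ∪ pre   = {pkg_at(p3,whs2), pkg_at(p4,whs2), pkg_at(p5,portA)} ∪ {truck_at(t1,depot)}
          = {pkg_at(p3,whs2), pkg_at(p4,whs2), pkg_at(p5,portA), truck_at(t1,depot)}

== RESULT ==
["pkg_at(p3,whs2)", "pkg_at(p4,whs2)", "pkg_at(p5,portA)", "truck_at(t1,depot)"]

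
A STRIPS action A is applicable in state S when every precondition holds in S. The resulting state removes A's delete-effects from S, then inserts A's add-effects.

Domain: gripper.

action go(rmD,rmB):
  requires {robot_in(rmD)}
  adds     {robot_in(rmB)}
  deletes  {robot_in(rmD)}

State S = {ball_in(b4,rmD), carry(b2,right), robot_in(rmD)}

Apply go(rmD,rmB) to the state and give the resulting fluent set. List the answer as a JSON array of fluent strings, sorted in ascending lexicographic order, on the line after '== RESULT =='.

Compute (S \ del) ∪ add:
  pre ⊆ S: {robot_in(rmD)} ⊆ S  — applicable
  S \ del = {ball_in(b4,rmD), carry(b2,right)}
  ∪ add   = {ball_in(b4,rmD), carry(b2,right), robot_in(rmB)}

== RESULT ==
["ball_in(b4,rmD)", "carry(b2,right)", "robot_in(rmB)"]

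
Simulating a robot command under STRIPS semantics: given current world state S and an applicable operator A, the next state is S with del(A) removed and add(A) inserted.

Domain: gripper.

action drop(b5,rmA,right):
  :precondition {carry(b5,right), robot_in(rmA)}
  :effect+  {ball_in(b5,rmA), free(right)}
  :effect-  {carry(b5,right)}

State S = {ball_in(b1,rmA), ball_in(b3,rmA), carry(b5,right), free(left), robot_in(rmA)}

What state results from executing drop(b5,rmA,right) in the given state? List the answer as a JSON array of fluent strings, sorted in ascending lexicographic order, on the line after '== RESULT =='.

Compute (S \ del) ∪ add:
  pre ⊆ S: {carry(b5,right), robot_in(rmA)} ⊆ S  — applicable
  S \ del = {ball_in(b1,rmA), ball_in(b3,rmA), free(left), robot_in(rmA)}
  ∪ add   = {ball_in(b1,rmA), ball_in(b3,rmA), ball_in(b5,rmA), free(left), free(right), robot_in(rmA)}

== RESULT ==
["ball_in(b1,rmA)", "ball_in(b3,rmA)", "ball_in(b5,rmA)", "free(left)", "free(right)", "robot_in(rmA)"]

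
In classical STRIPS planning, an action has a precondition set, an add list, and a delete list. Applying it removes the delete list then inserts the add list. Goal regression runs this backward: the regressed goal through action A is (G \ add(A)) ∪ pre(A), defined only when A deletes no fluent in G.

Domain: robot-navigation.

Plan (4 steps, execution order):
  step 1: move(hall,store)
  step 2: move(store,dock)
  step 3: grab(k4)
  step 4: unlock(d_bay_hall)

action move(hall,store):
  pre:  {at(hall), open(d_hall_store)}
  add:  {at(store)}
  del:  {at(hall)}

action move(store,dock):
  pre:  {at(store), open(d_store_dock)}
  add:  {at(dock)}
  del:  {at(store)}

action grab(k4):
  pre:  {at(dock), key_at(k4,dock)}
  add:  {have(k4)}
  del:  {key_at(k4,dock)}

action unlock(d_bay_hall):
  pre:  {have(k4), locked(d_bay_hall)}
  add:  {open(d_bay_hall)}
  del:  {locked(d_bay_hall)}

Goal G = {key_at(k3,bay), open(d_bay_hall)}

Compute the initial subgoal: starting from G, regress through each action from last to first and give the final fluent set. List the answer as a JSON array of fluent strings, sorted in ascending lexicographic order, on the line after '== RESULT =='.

Work backward from the goal:
  through step 4 (unlock(d_bay_hall)): drop {open(d_bay_hall)}, keep {key_at(k3,bay)}, require {have(k4), locked(d_bay_hall)}
    → {have(k4), key_at(k3,bay), locked(d_bay_hall)}
  through step 3 (grab(k4)): drop {have(k4)}, keep {key_at(k3,bay), locked(d_bay_hall)}, require {at(dock), key_at(k4,dock)}
    → {at(dock), key_at(k3,bay), key_at(k4,dock), locked(d_bay_hall)}
  through step 2 (move(store,dock)): drop {at(dock)}, keep {key_at(k3,bay), key_at(k4,dock), locked(d_bay_hall)}, require {at(store), open(d_store_dock)}
    → {at(store), key_at(k3,bay), key_at(k4,dock), locked(d_bay_hall), open(d_store_dock)}
  through step 1 (move(hall,store)): drop {at(store)}, keep {key_at(k3,bay), key_at(k4,dock), locked(d_bay_hall), open(d_store_dock)}, require {at(hall), open(d_hall_store)}
    → {at(hall), key_at(k3,bay), key_at(k4,dock), locked(d_bay_hall), open(d_hall_store), open(d_store_dock)}

== RESULT ==
["at(hall)", "key_at(k3,bay)", "key_at(k4,dock)", "locked(d_bay_hall)", "open(d_hall_store)", "open(d_store_dock)"]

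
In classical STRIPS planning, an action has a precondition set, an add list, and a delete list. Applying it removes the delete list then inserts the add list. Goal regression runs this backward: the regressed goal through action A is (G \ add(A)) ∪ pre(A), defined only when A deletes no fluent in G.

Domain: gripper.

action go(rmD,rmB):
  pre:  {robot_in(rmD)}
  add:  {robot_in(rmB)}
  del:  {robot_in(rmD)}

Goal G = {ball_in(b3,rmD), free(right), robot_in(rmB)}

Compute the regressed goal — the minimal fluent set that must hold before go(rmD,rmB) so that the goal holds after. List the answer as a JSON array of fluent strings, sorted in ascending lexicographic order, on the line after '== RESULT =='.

Regress:
  G ∩ del = {}  (empty — regression defined)
  G \ add = {ball_in(b3,rmD), free(right), robot_in(rmB)} \ {robot_in(rmB)} = {ball_in(b3,rmD), free(right)}
  ∪ pre   = {ball_in(b3,rmD), free(right)} ∪ {robot_in(rmD)}
          = {ball_in(b3,rmD), free(right), robot_in(rmD)}

== RESULT ==
["ball_in(b3,rmD)", "free(right)", "robot_in(rmD)"]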